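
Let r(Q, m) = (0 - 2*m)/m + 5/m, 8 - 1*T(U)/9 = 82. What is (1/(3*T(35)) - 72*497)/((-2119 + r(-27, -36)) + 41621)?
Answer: -142992866/157841445 ≈ -0.90593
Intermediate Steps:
T(U) = -666 (T(U) = 72 - 9*82 = 72 - 738 = -666)
r(Q, m) = -2 + 5/m (r(Q, m) = (-2*m)/m + 5/m = -2 + 5/m)
(1/(3*T(35)) - 72*497)/((-2119 + r(-27, -36)) + 41621) = (1/(3*(-666)) - 72*497)/((-2119 + (-2 + 5/(-36))) + 41621) = (1/(-1998) - 35784)/((-2119 + (-2 + 5*(-1/36))) + 41621) = (-1/1998 - 35784)/((-2119 + (-2 - 5/36)) + 41621) = -71496433/(1998*((-2119 - 77/36) + 41621)) = -71496433/(1998*(-76361/36 + 41621)) = -71496433/(1998*1421995/36) = -71496433/1998*36/1421995 = -142992866/157841445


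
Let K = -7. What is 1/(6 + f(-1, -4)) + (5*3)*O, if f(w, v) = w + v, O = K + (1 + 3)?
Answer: -44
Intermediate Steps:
O = -3 (O = -7 + (1 + 3) = -7 + 4 = -3)
f(w, v) = v + w
1/(6 + f(-1, -4)) + (5*3)*O = 1/(6 + (-4 - 1)) + (5*3)*(-3) = 1/(6 - 5) + 15*(-3) = 1/1 - 45 = 1 - 45 = -44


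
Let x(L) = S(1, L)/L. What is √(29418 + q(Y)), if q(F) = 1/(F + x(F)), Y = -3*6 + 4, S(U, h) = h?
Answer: √4971629/13 ≈ 171.52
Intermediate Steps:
x(L) = 1 (x(L) = L/L = 1)
Y = -14 (Y = -18 + 4 = -14)
q(F) = 1/(1 + F) (q(F) = 1/(F + 1) = 1/(1 + F))
√(29418 + q(Y)) = √(29418 + 1/(1 - 14)) = √(29418 + 1/(-13)) = √(29418 - 1/13) = √(382433/13) = √4971629/13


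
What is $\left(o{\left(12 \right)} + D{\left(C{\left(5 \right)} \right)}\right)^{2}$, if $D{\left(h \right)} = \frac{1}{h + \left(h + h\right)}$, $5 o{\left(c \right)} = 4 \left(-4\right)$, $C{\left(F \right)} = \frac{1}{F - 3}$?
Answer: $\frac{1444}{225} \approx 6.4178$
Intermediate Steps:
$C{\left(F \right)} = \frac{1}{-3 + F}$
$o{\left(c \right)} = - \frac{16}{5}$ ($o{\left(c \right)} = \frac{4 \left(-4\right)}{5} = \frac{1}{5} \left(-16\right) = - \frac{16}{5}$)
$D{\left(h \right)} = \frac{1}{3 h}$ ($D{\left(h \right)} = \frac{1}{h + 2 h} = \frac{1}{3 h}$)
$\left(o{\left(12 \right)} + D{\left(C{\left(5 \right)} \right)}\right)^{2} = \left(- \frac{16}{5} + \frac{1}{3 \frac{1}{-3 + 5}}\right)^{2} = \left(- \frac{16}{5} + \frac{1}{3 \cdot \frac{1}{2}}\right)^{2} = \left(- \frac{16}{5} + \frac{\frac{1}{\frac{1}{2}}}{3}\right)^{2} = \left(- \frac{16}{5} + \frac{1}{3} \cdot 2\right)^{2} = \left(- \frac{16}{5} + \frac{2}{3}\right)^{2} = \left(- \frac{38}{15}\right)^{2} = \frac{1444}{225}$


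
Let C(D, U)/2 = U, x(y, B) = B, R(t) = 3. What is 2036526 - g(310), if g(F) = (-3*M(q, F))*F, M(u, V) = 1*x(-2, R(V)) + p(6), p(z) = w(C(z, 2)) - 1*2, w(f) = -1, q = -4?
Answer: 2036526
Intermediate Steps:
C(D, U) = 2*U
p(z) = -3 (p(z) = -1 - 1*2 = -1 - 2 = -3)
M(u, V) = 0 (M(u, V) = 1*3 - 3 = 3 - 3 = 0)
g(F) = 0 (g(F) = (-3*0)*F = 0*F = 0)
2036526 - g(310) = 2036526 - 1*0 = 2036526 + 0 = 2036526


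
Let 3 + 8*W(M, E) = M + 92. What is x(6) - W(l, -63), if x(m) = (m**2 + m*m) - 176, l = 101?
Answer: -511/4 ≈ -127.75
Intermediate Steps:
W(M, E) = 89/8 + M/8 (W(M, E) = -3/8 + (M + 92)/8 = -3/8 + (92 + M)/8 = -3/8 + (23/2 + M/8) = 89/8 + M/8)
x(m) = -176 + 2*m**2 (x(m) = (m**2 + m**2) - 176 = 2*m**2 - 176 = -176 + 2*m**2)
x(6) - W(l, -63) = (-176 + 2*6**2) - (89/8 + (1/8)*101) = (-176 + 2*36) - (89/8 + 101/8) = (-176 + 72) - 1*95/4 = -104 - 95/4 = -511/4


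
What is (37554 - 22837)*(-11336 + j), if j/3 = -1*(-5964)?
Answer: 96484652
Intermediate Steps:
j = 17892 (j = 3*(-1*(-5964)) = 3*5964 = 17892)
(37554 - 22837)*(-11336 + j) = (37554 - 22837)*(-11336 + 17892) = 14717*6556 = 96484652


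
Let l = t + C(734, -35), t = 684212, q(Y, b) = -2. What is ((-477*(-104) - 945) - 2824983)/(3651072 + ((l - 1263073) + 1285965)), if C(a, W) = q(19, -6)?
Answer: -1388160/2179087 ≈ -0.63704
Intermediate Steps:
C(a, W) = -2
l = 684210 (l = 684212 - 2 = 684210)
((-477*(-104) - 945) - 2824983)/(3651072 + ((l - 1263073) + 1285965)) = ((-477*(-104) - 945) - 2824983)/(3651072 + ((684210 - 1263073) + 1285965)) = ((49608 - 945) - 2824983)/(3651072 + (-578863 + 1285965)) = (48663 - 2824983)/(3651072 + 707102) = -2776320/4358174 = -2776320*1/4358174 = -1388160/2179087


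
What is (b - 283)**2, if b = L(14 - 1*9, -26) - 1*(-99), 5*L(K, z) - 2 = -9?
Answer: 859329/25 ≈ 34373.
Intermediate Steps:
L(K, z) = -7/5 (L(K, z) = 2/5 + (1/5)*(-9) = 2/5 - 9/5 = -7/5)
b = 488/5 (b = -7/5 - 1*(-99) = -7/5 + 99 = 488/5 ≈ 97.600)
(b - 283)**2 = (488/5 - 283)**2 = (-927/5)**2 = 859329/25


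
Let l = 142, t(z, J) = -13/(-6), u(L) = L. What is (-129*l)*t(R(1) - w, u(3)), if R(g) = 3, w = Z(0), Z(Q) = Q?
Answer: -39689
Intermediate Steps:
w = 0
t(z, J) = 13/6 (t(z, J) = -13*(-1/6) = 13/6)
(-129*l)*t(R(1) - w, u(3)) = -129*142*(13/6) = -18318*13/6 = -39689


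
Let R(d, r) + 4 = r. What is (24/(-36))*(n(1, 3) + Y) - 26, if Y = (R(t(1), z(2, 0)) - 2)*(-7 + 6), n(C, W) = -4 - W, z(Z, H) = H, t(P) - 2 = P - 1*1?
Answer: -76/3 ≈ -25.333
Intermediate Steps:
t(P) = 1 + P (t(P) = 2 + (P - 1*1) = 2 + (P - 1) = 2 + (-1 + P) = 1 + P)
R(d, r) = -4 + r
Y = 6 (Y = ((-4 + 0) - 2)*(-7 + 6) = (-4 - 2)*(-1) = -6*(-1) = 6)
(24/(-36))*(n(1, 3) + Y) - 26 = (24/(-36))*((-4 - 1*3) + 6) - 26 = (24*(-1/36))*((-4 - 3) + 6) - 26 = -2*(-7 + 6)/3 - 26 = -⅔*(-1) - 26 = ⅔ - 26 = -76/3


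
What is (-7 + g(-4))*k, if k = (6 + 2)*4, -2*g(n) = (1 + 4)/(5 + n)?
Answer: -304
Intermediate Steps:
g(n) = -5/(2*(5 + n)) (g(n) = -(1 + 4)/(2*(5 + n)) = -5/(2*(5 + n)))
k = 32 (k = 8*4 = 32)
(-7 + g(-4))*k = (-7 - 5/(10 + 2*(-4)))*32 = (-7 - 5/(10 - 8))*32 = (-7 - 5/2)*32 = -19/2*32 = -304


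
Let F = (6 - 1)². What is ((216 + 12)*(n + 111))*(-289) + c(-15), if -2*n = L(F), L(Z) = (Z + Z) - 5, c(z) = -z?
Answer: -5831427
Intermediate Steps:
F = 25 (F = 5² = 25)
L(Z) = -5 + 2*Z (L(Z) = 2*Z - 5 = -5 + 2*Z)
n = -45/2 (n = -(-5 + 2*25)/2 = -(-5 + 50)/2 = -½*45 = -45/2 ≈ -22.500)
((216 + 12)*(n + 111))*(-289) + c(-15) = ((216 + 12)*(-45/2 + 111))*(-289) - 1*(-15) = (228*(177/2))*(-289) + 15 = 20178*(-289) + 15 = -5831442 + 15 = -5831427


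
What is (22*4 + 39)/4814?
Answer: 127/4814 ≈ 0.026381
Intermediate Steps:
(22*4 + 39)/4814 = (88 + 39)*(1/4814) = 127*(1/4814) = 127/4814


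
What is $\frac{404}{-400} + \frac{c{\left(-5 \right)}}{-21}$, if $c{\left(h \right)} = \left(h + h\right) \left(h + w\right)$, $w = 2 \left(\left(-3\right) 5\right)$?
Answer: $- \frac{5303}{300} \approx -17.677$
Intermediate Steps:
$w = -30$ ($w = 2 \left(-15\right) = -30$)
$c{\left(h \right)} = 2 h \left(-30 + h\right)$ ($c{\left(h \right)} = \left(h + h\right) \left(h - 30\right) = 2 h \left(-30 + h\right)$)
$\frac{404}{-400} + \frac{c{\left(-5 \right)}}{-21} = \frac{404}{-400} + \frac{2 \left(-5\right) \left(-30 - 5\right)}{-21} = 404 \left(- \frac{1}{400}\right) + 2 \left(-5\right) \left(-35\right) \left(- \frac{1}{21}\right) = - \frac{101}{100} + 350 \left(- \frac{1}{21}\right) = - \frac{101}{100} - \frac{50}{3} = - \frac{5303}{300}$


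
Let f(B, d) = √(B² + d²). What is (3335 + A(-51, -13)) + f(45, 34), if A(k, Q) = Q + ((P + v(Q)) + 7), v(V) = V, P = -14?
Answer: 3302 + √3181 ≈ 3358.4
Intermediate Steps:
A(k, Q) = -7 + 2*Q (A(k, Q) = Q + ((-14 + Q) + 7) = Q + (-7 + Q) = -7 + 2*Q)
(3335 + A(-51, -13)) + f(45, 34) = (3335 + (-7 + 2*(-13))) + √(45² + 34²) = (3335 + (-7 - 26)) + √(2025 + 1156) = (3335 - 33) + √3181 = 3302 + √3181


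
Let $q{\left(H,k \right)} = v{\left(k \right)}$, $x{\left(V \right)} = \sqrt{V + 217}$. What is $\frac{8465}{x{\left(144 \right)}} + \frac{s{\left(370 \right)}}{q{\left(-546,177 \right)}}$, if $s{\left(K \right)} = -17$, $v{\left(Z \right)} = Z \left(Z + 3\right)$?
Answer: $\frac{269694577}{605340} \approx 445.53$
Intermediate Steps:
$v{\left(Z \right)} = Z \left(3 + Z\right)$
$x{\left(V \right)} = \sqrt{217 + V}$
$q{\left(H,k \right)} = k \left(3 + k\right)$
$\frac{8465}{x{\left(144 \right)}} + \frac{s{\left(370 \right)}}{q{\left(-546,177 \right)}} = \frac{8465}{\sqrt{217 + 144}} - \frac{17}{177 \left(3 + 177\right)} = \frac{8465}{\sqrt{361}} - \frac{17}{177 \cdot 180} = \frac{8465}{19} - \frac{17}{31860} = \frac{269694577}{605340}$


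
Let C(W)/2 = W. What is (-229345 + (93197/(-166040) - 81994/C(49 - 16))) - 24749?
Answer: -127188413951/498120 ≈ -2.5534e+5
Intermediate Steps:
C(W) = 2*W
(-229345 + (93197/(-166040) - 81994/C(49 - 16))) - 24749 = (-229345 + (93197/(-166040) - 81994*1/(2*(49 - 16)))) - 24749 = (-229345 + (93197*(-1/166040) - 81994/(2*33))) - 24749 = (-229345 + (-93197/166040 - 81994/66)) - 24749 = (-229345 + (-93197/166040 - 81994*1/66)) - 24749 = (-229345 + (-93197/166040 - 3727/3)) - 24749 = (-229345 - 619110671/498120) - 24749 = -114860442071/498120 - 24749 = -127188413951/498120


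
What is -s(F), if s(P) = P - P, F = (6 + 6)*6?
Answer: 0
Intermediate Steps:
F = 72 (F = 12*6 = 72)
s(P) = 0
-s(F) = -1*0 = 0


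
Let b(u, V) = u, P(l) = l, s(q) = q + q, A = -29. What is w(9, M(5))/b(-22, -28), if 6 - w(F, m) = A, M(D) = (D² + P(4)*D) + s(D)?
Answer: -35/22 ≈ -1.5909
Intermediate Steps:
s(q) = 2*q
M(D) = D² + 6*D (M(D) = (D² + 4*D) + 2*D = D² + 6*D)
w(F, m) = 35 (w(F, m) = 6 - 1*(-29) = 6 + 29 = 35)
w(9, M(5))/b(-22, -28) = 35/(-22) = 35*(-1/22) = -35/22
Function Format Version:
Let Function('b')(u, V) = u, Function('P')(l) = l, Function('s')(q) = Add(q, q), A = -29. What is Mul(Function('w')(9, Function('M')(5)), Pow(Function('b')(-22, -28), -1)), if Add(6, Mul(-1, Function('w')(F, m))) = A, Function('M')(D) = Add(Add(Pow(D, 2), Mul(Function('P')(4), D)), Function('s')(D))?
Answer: Rational(-35, 22) ≈ -1.5909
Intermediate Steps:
Function('s')(q) = Mul(2, q)
Function('M')(D) = Add(Pow(D, 2), Mul(6, D)) (Function('M')(D) = Add(Add(Pow(D, 2), Mul(4, D)), Mul(2, D)) = Add(Pow(D, 2), Mul(6, D)))
Function('w')(F, m) = 35 (Function('w')(F, m) = Add(6, Mul(-1, -29)) = Add(6, 29) = 35)
Mul(Function('w')(9, Function('M')(5)), Pow(Function('b')(-22, -28), -1)) = Mul(35, Pow(-22, -1)) = Mul(35, Rational(-1, 22)) = Rational(-35, 22)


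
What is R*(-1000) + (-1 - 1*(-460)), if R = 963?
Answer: -962541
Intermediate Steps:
R*(-1000) + (-1 - 1*(-460)) = 963*(-1000) + (-1 - 1*(-460)) = -963000 + (-1 + 460) = -963000 + 459 = -962541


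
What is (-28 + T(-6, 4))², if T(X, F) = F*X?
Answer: 2704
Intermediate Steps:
(-28 + T(-6, 4))² = (-28 + 4*(-6))² = (-28 - 24)² = (-52)² = 2704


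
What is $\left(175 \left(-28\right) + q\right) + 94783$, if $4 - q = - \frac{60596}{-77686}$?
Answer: $\frac{3491450443}{38843} \approx 89886.0$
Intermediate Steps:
$q = \frac{125074}{38843}$ ($q = 4 - - \frac{60596}{-77686} = 4 - \left(-60596\right) \left(- \frac{1}{77686}\right) = 4 - \frac{30298}{38843} = \frac{125074}{38843} \approx 3.22$)
$\left(175 \left(-28\right) + q\right) + 94783 = \left(175 \left(-28\right) + \frac{125074}{38843}\right) + 94783 = \left(-4900 + \frac{125074}{38843}\right) + 94783 = - \frac{190205626}{38843} + 94783 = \frac{3491450443}{38843}$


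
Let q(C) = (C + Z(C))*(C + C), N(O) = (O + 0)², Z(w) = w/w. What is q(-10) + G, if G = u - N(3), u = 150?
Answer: 321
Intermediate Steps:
Z(w) = 1
N(O) = O²
G = 141 (G = 150 - 1*3² = 150 - 1*9 = 150 - 9 = 141)
q(C) = 2*C*(1 + C) (q(C) = (C + 1)*(C + C) = (1 + C)*(2*C) = 2*C*(1 + C))
q(-10) + G = 2*(-10)*(1 - 10) + 141 = 2*(-10)*(-9) + 141 = 180 + 141 = 321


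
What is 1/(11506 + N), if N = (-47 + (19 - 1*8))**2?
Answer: 1/12802 ≈ 7.8113e-5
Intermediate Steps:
N = 1296 (N = (-47 + (19 - 8))**2 = (-47 + 11)**2 = (-36)**2 = 1296)
1/(11506 + N) = 1/(11506 + 1296) = 1/12802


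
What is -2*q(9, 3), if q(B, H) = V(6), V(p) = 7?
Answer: -14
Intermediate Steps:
q(B, H) = 7
-2*q(9, 3) = -2*7 = -14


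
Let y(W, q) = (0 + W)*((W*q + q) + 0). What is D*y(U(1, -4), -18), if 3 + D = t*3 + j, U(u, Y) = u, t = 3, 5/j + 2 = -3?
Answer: -180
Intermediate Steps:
j = -1 (j = 5/(-2 - 3) = 5/(-5) = 5*(-1/5) = -1)
y(W, q) = W*(q + W*q) (y(W, q) = W*((q + W*q) + 0) = W*(q + W*q))
D = 5 (D = -3 + (3*3 - 1) = -3 + (9 - 1) = -3 + 8 = 5)
D*y(U(1, -4), -18) = 5*(1*(-18)*(1 + 1)) = 5*(1*(-18)*2) = 5*(-36) = -180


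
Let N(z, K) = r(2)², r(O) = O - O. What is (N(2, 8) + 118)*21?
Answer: 2478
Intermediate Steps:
r(O) = 0
N(z, K) = 0 (N(z, K) = 0² = 0)
(N(2, 8) + 118)*21 = (0 + 118)*21 = 118*21 = 2478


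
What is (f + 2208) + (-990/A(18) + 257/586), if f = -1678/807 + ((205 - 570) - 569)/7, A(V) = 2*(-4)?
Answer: 14543405677/6620628 ≈ 2196.7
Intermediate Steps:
A(V) = -8
f = -765484/5649 (f = -1678*1/807 + (-365 - 569)*(1/7) = -1678/807 - 934*1/7 = -1678/807 - 934/7 = -765484/5649 ≈ -135.51)
(f + 2208) + (-990/A(18) + 257/586) = (-765484/5649 + 2208) + (-990/(-8) + 257/586) = 11707508/5649 + (-990*(-1/8) + 257*(1/586)) = 11707508/5649 + (495/4 + 257/586) = 11707508/5649 + 145549/1172 = 14543405677/6620628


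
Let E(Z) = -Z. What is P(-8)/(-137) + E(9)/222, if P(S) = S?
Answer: 181/10138 ≈ 0.017854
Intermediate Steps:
P(-8)/(-137) + E(9)/222 = -8/(-137) - 1*9/222 = -8*(-1/137) - 9*1/222 = 8/137 - 3/74 = 181/10138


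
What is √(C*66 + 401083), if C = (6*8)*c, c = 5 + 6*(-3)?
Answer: √359899 ≈ 599.92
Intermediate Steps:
c = -13 (c = 5 - 18 = -13)
C = -624 (C = (6*8)*(-13) = 48*(-13) = -624)
√(C*66 + 401083) = √(-624*66 + 401083) = √(-41184 + 401083) = √359899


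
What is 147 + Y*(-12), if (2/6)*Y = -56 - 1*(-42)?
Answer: 651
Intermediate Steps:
Y = -42 (Y = 3*(-56 - 1*(-42)) = 3*(-56 + 42) = 3*(-14) = -42)
147 + Y*(-12) = 147 - 42*(-12) = 147 + 504 = 651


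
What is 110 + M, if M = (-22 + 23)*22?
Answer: 132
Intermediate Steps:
M = 22 (M = 1*22 = 22)
110 + M = 110 + 22 = 132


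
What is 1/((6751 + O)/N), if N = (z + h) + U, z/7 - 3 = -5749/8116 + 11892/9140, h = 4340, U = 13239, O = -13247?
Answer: -326470002821/120468709760 ≈ -2.7100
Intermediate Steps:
z = 466393081/18545060 (z = 21 + 7*(-5749/8116 + 11892/9140) = 21 + 7*(-5749*1/8116 + 11892*(1/9140)) = 21 + 7*(-5749/8116 + 2973/2285) = 21 + 7*(10992403/18545060) = 21 + 76946821/18545060 = 466393081/18545060 ≈ 25.149)
N = 326470002821/18545060 (N = (466393081/18545060 + 4340) + 13239 = 80951953481/18545060 + 13239 = 326470002821/18545060 ≈ 17604.)
1/((6751 + O)/N) = 1/((6751 - 13247)/(326470002821/18545060)) = 1/(-6496*18545060/326470002821) = 1/(-120468709760/326470002821) = -326470002821/120468709760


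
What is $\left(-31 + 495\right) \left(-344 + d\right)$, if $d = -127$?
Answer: $-218544$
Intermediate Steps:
$\left(-31 + 495\right) \left(-344 + d\right) = \left(-31 + 495\right) \left(-344 - 127\right) = 464 \left(-471\right) = -218544$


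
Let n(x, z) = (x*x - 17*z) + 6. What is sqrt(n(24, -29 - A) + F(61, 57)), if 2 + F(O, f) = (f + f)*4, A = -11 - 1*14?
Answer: 4*sqrt(69) ≈ 33.227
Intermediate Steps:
A = -25 (A = -11 - 14 = -25)
F(O, f) = -2 + 8*f (F(O, f) = -2 + (f + f)*4 = -2 + (2*f)*4 = -2 + 8*f)
n(x, z) = 6 + x**2 - 17*z (n(x, z) = (x**2 - 17*z) + 6 = 6 + x**2 - 17*z)
sqrt(n(24, -29 - A) + F(61, 57)) = sqrt((6 + 24**2 - 17*(-29 - 1*(-25))) + (-2 + 8*57)) = sqrt((6 + 576 - 17*(-29 + 25)) + (-2 + 456)) = sqrt((6 + 576 - 17*(-4)) + 454) = sqrt((6 + 576 + 68) + 454) = sqrt(650 + 454) = sqrt(1104) = 4*sqrt(69)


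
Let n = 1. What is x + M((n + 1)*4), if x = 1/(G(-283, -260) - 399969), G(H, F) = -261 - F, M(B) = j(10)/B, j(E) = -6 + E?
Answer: 99992/199985 ≈ 0.50000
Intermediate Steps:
M(B) = 4/B (M(B) = (-6 + 10)/B = 4/B)
x = -1/399970 (x = 1/((-261 - 1*(-260)) - 399969) = 1/((-261 + 260) - 399969) = 1/(-1 - 399969) = 1/(-399970) = -1/399970 ≈ -2.5002e-6)
x + M((n + 1)*4) = -1/399970 + 4/(((1 + 1)*4)) = -1/399970 + 4/((2*4)) = -1/399970 + 4/8 = -1/399970 + 4*(⅛) = -1/399970 + ½ = 99992/199985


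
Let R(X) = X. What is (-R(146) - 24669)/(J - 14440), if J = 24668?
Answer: -24815/10228 ≈ -2.4262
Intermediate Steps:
(-R(146) - 24669)/(J - 14440) = (-1*146 - 24669)/(24668 - 14440) = (-146 - 24669)/10228 = -24815*1/10228 = -24815/10228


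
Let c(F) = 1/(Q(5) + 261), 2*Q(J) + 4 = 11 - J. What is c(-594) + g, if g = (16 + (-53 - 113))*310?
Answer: -12182999/262 ≈ -46500.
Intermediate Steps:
Q(J) = 7/2 - J/2 (Q(J) = -2 + (11 - J)/2 = -2 + (11/2 - J/2) = 7/2 - J/2)
c(F) = 1/262 (c(F) = 1/((7/2 - ½*5) + 261) = 1/((7/2 - 5/2) + 261) = 1/(1 + 261) = 1/262)
g = -46500 (g = (16 - 166)*310 = -150*310 = -46500)
c(-594) + g = 1/262 - 46500 = -12182999/262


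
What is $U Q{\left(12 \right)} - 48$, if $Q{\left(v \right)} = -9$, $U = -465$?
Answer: $4137$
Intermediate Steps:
$U Q{\left(12 \right)} - 48 = \left(-465\right) \left(-9\right) - 48 = 4185 - 48 = 4137$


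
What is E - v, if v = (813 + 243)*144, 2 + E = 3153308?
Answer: 3001242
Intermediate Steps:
E = 3153306 (E = -2 + 3153308 = 3153306)
v = 152064 (v = 1056*144 = 152064)
E - v = 3153306 - 1*152064 = 3153306 - 152064 = 3001242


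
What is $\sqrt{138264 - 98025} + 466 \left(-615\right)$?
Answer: $-286590 + 3 \sqrt{4471} \approx -2.8639 \cdot 10^{5}$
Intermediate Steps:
$\sqrt{138264 - 98025} + 466 \left(-615\right) = \sqrt{40239} - 286590 = 3 \sqrt{4471} - 286590 = -286590 + 3 \sqrt{4471}$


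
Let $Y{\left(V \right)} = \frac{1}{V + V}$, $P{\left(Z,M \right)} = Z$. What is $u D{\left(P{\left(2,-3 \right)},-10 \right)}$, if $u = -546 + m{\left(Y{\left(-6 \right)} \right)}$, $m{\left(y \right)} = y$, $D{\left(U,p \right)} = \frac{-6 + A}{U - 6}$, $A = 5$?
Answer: $- \frac{6553}{48} \approx -136.52$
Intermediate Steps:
$Y{\left(V \right)} = \frac{1}{2 V}$
$D{\left(U,p \right)} = - \frac{1}{-6 + U}$ ($D{\left(U,p \right)} = \frac{-6 + 5}{U - 6} = - \frac{1}{-6 + U}$)
$u = - \frac{6553}{12}$ ($u = -546 + \frac{1}{2 \left(-6\right)} = -546 + \frac{1}{2} \left(- \frac{1}{6}\right) = -546 - \frac{1}{12} = - \frac{6553}{12} \approx -546.08$)
$u D{\left(P{\left(2,-3 \right)},-10 \right)} = - \frac{6553 \left(- \frac{1}{-6 + 2}\right)}{12} = - \frac{6553 \left(- \frac{1}{-4}\right)}{12} = - \frac{6553 \left(\left(-1\right) \left(- \frac{1}{4}\right)\right)}{12} = \left(- \frac{6553}{12}\right) \frac{1}{4} = - \frac{6553}{48}$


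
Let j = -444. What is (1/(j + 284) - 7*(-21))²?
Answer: 553143361/25600 ≈ 21607.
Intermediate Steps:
(1/(j + 284) - 7*(-21))² = (1/(-444 + 284) - 7*(-21))² = (1/(-160) + 147)² = (-1/160 + 147)² = (23519/160)² = 553143361/25600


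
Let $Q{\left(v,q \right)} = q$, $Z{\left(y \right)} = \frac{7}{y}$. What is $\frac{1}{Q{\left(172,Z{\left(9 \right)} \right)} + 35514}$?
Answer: $\frac{9}{319633} \approx 2.8157 \cdot 10^{-5}$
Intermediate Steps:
$\frac{1}{Q{\left(172,Z{\left(9 \right)} \right)} + 35514} = \frac{1}{\frac{7}{9} + 35514} = \frac{1}{\frac{319633}{9}} = \frac{9}{319633}$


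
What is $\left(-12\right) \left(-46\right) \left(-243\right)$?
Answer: $-134136$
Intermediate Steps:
$\left(-12\right) \left(-46\right) \left(-243\right) = 552 \left(-243\right) = -134136$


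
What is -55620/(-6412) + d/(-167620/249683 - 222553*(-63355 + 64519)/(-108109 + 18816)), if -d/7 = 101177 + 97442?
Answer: -48789648202464836801/103659335622524528 ≈ -470.67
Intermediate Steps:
d = -1390333 (d = -7*(101177 + 97442) = -7*198619 = -1390333)
-55620/(-6412) + d/(-167620/249683 - 222553*(-63355 + 64519)/(-108109 + 18816)) = -55620/(-6412) - 1390333/(-167620/249683 - 222553*(-63355 + 64519)/(-108109 + 18816)) = -55620*(-1/6412) - 1390333/(-167620*1/249683 - 222553/((-89293/1164))) = 13905/1603 - 1390333/(-167620/249683 - 222553/((-89293*1/1164))) = 13905/1603 - 1390333/(-167620/249683 - 222553/(-89293/1164)) = 13905/1603 - 1390333/(-167620/249683 - 222553*(-1164/89293)) = 13905/1603 - 1390333/(-167620/249683 + 259051692/89293) = 13905/1603 - 1390333/64665836320976/22294944119 = 13905/1603 - 1390333*22294944119/64665836320976 = 13905/1603 - 30997396541801627/64665836320976 = -48789648202464836801/103659335622524528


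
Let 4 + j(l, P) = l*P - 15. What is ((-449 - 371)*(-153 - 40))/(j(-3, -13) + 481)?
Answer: 158260/501 ≈ 315.89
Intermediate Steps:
j(l, P) = -19 + P*l (j(l, P) = -4 + (l*P - 15) = -4 + (P*l - 15) = -4 + (-15 + P*l) = -19 + P*l)
((-449 - 371)*(-153 - 40))/(j(-3, -13) + 481) = ((-449 - 371)*(-153 - 40))/((-19 - 13*(-3)) + 481) = (-820*(-193))/((-19 + 39) + 481) = 158260/(20 + 481) = 158260/501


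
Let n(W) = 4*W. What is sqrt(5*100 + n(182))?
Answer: 2*sqrt(307) ≈ 35.043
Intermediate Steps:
sqrt(5*100 + n(182)) = sqrt(5*100 + 4*182) = sqrt(500 + 728) = sqrt(1228) = 2*sqrt(307)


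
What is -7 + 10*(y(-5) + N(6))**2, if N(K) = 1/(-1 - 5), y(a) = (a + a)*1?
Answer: 18479/18 ≈ 1026.6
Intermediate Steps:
y(a) = 2*a (y(a) = (2*a)*1 = 2*a)
N(K) = -1/6 (N(K) = 1/(-6) = -1/6)
-7 + 10*(y(-5) + N(6))**2 = -7 + 10*(2*(-5) - 1/6)**2 = -7 + 10*(-10 - 1/6)**2 = -7 + 10*(-61/6)**2 = -7 + 10*(3721/36) = -7 + 18605/18 = 18479/18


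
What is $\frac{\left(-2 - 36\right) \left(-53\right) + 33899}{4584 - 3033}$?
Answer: $\frac{11971}{517} \approx 23.155$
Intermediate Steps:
$\frac{\left(-2 - 36\right) \left(-53\right) + 33899}{4584 - 3033} = \frac{\left(-38\right) \left(-53\right) + 33899}{1551} = \left(2014 + 33899\right) \frac{1}{1551} = 35913 \cdot \frac{1}{1551} = \frac{11971}{517}$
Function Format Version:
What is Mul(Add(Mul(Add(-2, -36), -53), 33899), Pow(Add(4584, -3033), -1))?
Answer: Rational(11971, 517) ≈ 23.155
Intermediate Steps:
Mul(Add(Mul(Add(-2, -36), -53), 33899), Pow(Add(4584, -3033), -1)) = Mul(Add(Mul(-38, -53), 33899), Pow(1551, -1)) = Mul(Add(2014, 33899), Rational(1, 1551)) = Mul(35913, Rational(1, 1551)) = Rational(11971, 517)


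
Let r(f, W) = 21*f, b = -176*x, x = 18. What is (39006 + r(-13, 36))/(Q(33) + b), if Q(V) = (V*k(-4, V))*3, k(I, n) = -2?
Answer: -12911/1122 ≈ -11.507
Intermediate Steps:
b = -3168 (b = -176*18 = -3168)
Q(V) = -6*V (Q(V) = (V*(-2))*3 = -2*V*3 = -6*V)
(39006 + r(-13, 36))/(Q(33) + b) = (39006 + 21*(-13))/(-6*33 - 3168) = (39006 - 273)/(-198 - 3168) = 38733/(-3366) = 38733*(-1/3366) = -12911/1122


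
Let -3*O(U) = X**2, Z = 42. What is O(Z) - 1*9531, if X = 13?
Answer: -28762/3 ≈ -9587.3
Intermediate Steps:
O(U) = -169/3 (O(U) = -1/3*13**2 = -1/3*169 = -169/3)
O(Z) - 1*9531 = -169/3 - 1*9531 = -169/3 - 9531 = -28762/3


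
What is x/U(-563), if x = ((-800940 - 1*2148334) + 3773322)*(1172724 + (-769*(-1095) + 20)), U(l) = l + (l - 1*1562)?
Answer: -103768192897/168 ≈ -6.1767e+8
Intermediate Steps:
U(l) = -1562 + 2*l (U(l) = l + (l - 1562) = l + (-1562 + l) = -1562 + 2*l)
x = 1660291086352 (x = ((-800940 - 2148334) + 3773322)*(1172724 + (842055 + 20)) = (-2949274 + 3773322)*(1172724 + 842075) = 824048*2014799 = 1660291086352)
x/U(-563) = 1660291086352/(-1562 + 2*(-563)) = 1660291086352/(-1562 - 1126) = 1660291086352/(-2688) = 1660291086352*(-1/2688) = -103768192897/168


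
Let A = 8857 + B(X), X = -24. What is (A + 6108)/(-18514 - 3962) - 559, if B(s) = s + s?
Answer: -12579001/22476 ≈ -559.66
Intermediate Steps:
B(s) = 2*s
A = 8809 (A = 8857 + 2*(-24) = 8857 - 48 = 8809)
(A + 6108)/(-18514 - 3962) - 559 = (8809 + 6108)/(-18514 - 3962) - 559 = 14917/(-22476) - 559 = 14917*(-1/22476) - 559 = -14917/22476 - 559 = -12579001/22476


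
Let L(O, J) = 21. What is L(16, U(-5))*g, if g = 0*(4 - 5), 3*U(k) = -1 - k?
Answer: 0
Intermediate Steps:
U(k) = -⅓ - k/3 (U(k) = (-1 - k)/3 = -⅓ - k/3)
g = 0 (g = 0*(-1) = 0)
L(16, U(-5))*g = 21*0 = 0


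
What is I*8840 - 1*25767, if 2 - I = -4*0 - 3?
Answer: 18433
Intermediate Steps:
I = 5 (I = 2 - (-4*0 - 3) = 2 - (0 - 3) = 2 - 1*(-3) = 2 + 3 = 5)
I*8840 - 1*25767 = 5*8840 - 1*25767 = 44200 - 25767 = 18433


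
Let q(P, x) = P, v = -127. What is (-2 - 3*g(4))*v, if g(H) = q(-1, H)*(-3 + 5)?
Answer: -508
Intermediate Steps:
g(H) = -2 (g(H) = -(-3 + 5) = -1*2 = -2)
(-2 - 3*g(4))*v = (-2 - 3*(-2))*(-127) = (-2 + 6)*(-127) = 4*(-127) = -508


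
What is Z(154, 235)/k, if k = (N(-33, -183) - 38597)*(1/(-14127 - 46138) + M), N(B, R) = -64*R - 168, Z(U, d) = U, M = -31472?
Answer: 9280810/51310345171293 ≈ 1.8088e-7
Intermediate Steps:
N(B, R) = -168 - 64*R
k = 51310345171293/60265 (k = ((-168 - 64*(-183)) - 38597)*(1/(-14127 - 46138) - 31472) = ((-168 + 11712) - 38597)*(1/(-60265) - 31472) = (11544 - 38597)*(-1/60265 - 31472) = -27053*(-1896660081/60265) = 51310345171293/60265 ≈ 8.5141e+8)
Z(154, 235)/k = 154/(51310345171293/60265) = 154*(60265/51310345171293) = 9280810/51310345171293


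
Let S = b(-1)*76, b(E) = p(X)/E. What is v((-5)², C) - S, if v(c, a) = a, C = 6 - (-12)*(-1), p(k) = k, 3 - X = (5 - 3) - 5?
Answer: 450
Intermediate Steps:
X = 6 (X = 3 - ((5 - 3) - 5) = 3 - (2 - 5) = 3 - 1*(-3) = 3 + 3 = 6)
C = -6 (C = 6 - 1*12 = 6 - 12 = -6)
b(E) = 6/E
S = -456 (S = (6/(-1))*76 = (6*(-1))*76 = -6*76 = -456)
v((-5)², C) - S = -6 - 1*(-456) = -6 + 456 = 450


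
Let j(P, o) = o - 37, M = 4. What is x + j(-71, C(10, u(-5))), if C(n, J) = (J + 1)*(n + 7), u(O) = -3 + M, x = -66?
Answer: -69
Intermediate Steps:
u(O) = 1 (u(O) = -3 + 4 = 1)
C(n, J) = (1 + J)*(7 + n)
j(P, o) = -37 + o
x + j(-71, C(10, u(-5))) = -66 + (-37 + (7 + 10 + 7*1 + 1*10)) = -66 + (-37 + (7 + 10 + 7 + 10)) = -66 + (-37 + 34) = -66 - 3 = -69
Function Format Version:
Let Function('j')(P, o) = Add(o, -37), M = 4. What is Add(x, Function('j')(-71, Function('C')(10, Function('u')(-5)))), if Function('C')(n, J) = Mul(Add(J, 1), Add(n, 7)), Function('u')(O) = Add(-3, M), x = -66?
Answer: -69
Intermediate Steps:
Function('u')(O) = 1 (Function('u')(O) = Add(-3, 4) = 1)
Function('C')(n, J) = Mul(Add(1, J), Add(7, n))
Function('j')(P, o) = Add(-37, o)
Add(x, Function('j')(-71, Function('C')(10, Function('u')(-5)))) = Add(-66, Add(-37, Add(7, 10, Mul(7, 1), Mul(1, 10)))) = Add(-66, Add(-37, Add(7, 10, 7, 10))) = Add(-66, Add(-37, 34)) = Add(-66, -3) = -69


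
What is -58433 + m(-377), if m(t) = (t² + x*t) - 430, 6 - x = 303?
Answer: 195235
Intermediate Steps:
x = -297 (x = 6 - 1*303 = 6 - 303 = -297)
m(t) = -430 + t² - 297*t (m(t) = (t² - 297*t) - 430 = -430 + t² - 297*t)
-58433 + m(-377) = -58433 + (-430 + (-377)² - 297*(-377)) = -58433 + (-430 + 142129 + 111969) = -58433 + 253668 = 195235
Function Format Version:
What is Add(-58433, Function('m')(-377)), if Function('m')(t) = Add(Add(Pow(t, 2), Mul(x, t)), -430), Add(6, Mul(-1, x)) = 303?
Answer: 195235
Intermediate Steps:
x = -297 (x = Add(6, Mul(-1, 303)) = Add(6, -303) = -297)
Function('m')(t) = Add(-430, Pow(t, 2), Mul(-297, t)) (Function('m')(t) = Add(Add(Pow(t, 2), Mul(-297, t)), -430) = Add(-430, Pow(t, 2), Mul(-297, t)))
Add(-58433, Function('m')(-377)) = Add(-58433, Add(-430, Pow(-377, 2), Mul(-297, -377))) = Add(-58433, Add(-430, 142129, 111969)) = Add(-58433, 253668) = 195235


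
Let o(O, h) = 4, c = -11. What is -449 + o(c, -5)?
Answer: -445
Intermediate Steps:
-449 + o(c, -5) = -449 + 4 = -445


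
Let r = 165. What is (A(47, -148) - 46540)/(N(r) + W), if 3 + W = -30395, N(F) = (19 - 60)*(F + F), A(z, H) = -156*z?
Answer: 6734/5491 ≈ 1.2264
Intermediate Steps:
N(F) = -82*F
W = -30398 (W = -3 - 30395 = -30398)
(A(47, -148) - 46540)/(N(r) + W) = (-156*47 - 46540)/(-82*165 - 30398) = (-7332 - 46540)/(-13530 - 30398) = -53872/(-43928) = -53872*(-1/43928) = 6734/5491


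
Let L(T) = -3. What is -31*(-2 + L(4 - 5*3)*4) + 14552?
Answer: 14986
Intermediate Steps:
-31*(-2 + L(4 - 5*3)*4) + 14552 = -31*(-2 - 3*4) + 14552 = -31*(-2 - 12) + 14552 = -31*(-14) + 14552 = 434 + 14552 = 14986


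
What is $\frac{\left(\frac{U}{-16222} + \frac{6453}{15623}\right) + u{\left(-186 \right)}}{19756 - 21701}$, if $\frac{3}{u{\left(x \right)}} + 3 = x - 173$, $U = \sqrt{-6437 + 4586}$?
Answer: $- \frac{2289117}{10999998070} + \frac{i \sqrt{1851}}{31551790} \approx -0.0002081 + 1.3636 \cdot 10^{-6} i$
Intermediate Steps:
$U = i \sqrt{1851}$ ($U = \sqrt{-1851} = i \sqrt{1851} \approx 43.023 i$)
$u{\left(x \right)} = \frac{3}{-176 + x}$ ($u{\left(x \right)} = \frac{3}{-3 + \left(x - 173\right)} = \frac{3}{-3 + \left(-173 + x\right)} = \frac{3}{-176 + x}$)
$\frac{\left(\frac{U}{-16222} + \frac{6453}{15623}\right) + u{\left(-186 \right)}}{19756 - 21701} = \frac{\left(\frac{i \sqrt{1851}}{-16222} + \frac{6453}{15623}\right) + \frac{3}{-176 - 186}}{19756 - 21701} = \frac{\left(i \sqrt{1851} \left(- \frac{1}{16222}\right) + 6453 \cdot \frac{1}{15623}\right) + \frac{3}{-362}}{-1945} = \left(\left(- \frac{i \sqrt{1851}}{16222} + \frac{6453}{15623}\right) + 3 \left(- \frac{1}{362}\right)\right) \left(- \frac{1}{1945}\right) = \left(\left(\frac{6453}{15623} - \frac{i \sqrt{1851}}{16222}\right) - \frac{3}{362}\right) \left(- \frac{1}{1945}\right) = \left(\frac{2289117}{5655526} - \frac{i \sqrt{1851}}{16222}\right) \left(- \frac{1}{1945}\right) = - \frac{2289117}{10999998070} + \frac{i \sqrt{1851}}{31551790}$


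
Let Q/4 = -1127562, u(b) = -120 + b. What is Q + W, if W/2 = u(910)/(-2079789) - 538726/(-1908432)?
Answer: -1491815410872119603/330761323404 ≈ -4.5102e+6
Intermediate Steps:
W = 186488124589/330761323404 (W = 2*((-120 + 910)/(-2079789) - 538726/(-1908432)) = 2*(790*(-1/2079789) - 538726*(-1/1908432)) = 2*(-790/2079789 + 269363/954216) = 2*(186488124589/661522646808) = 186488124589/330761323404 ≈ 0.56382)
Q = -4510248 (Q = 4*(-1127562) = -4510248)
Q + W = -4510248 + 186488124589/330761323404 = -1491815410872119603/330761323404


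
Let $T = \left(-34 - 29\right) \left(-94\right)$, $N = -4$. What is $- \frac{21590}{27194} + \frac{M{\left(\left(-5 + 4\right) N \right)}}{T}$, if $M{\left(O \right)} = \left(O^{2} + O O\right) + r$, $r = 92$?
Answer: $- \frac{31120981}{40260717} \approx -0.77299$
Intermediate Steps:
$T = 5922$ ($T = \left(-63\right) \left(-94\right) = 5922$)
$M{\left(O \right)} = 92 + 2 O^{2}$ ($M{\left(O \right)} = \left(O^{2} + O O\right) + 92 = \left(O^{2} + O^{2}\right) + 92 = 2 O^{2} + 92 = 92 + 2 O^{2}$)
$- \frac{21590}{27194} + \frac{M{\left(\left(-5 + 4\right) N \right)}}{T} = - \frac{21590}{27194} + \frac{92 + 2 \left(\left(-5 + 4\right) \left(-4\right)\right)^{2}}{5922} = \left(-21590\right) \frac{1}{27194} + \left(92 + 2 \left(\left(-1\right) \left(-4\right)\right)^{2}\right) \frac{1}{5922} = - \frac{10795}{13597} + \left(92 + 2 \cdot 4^{2}\right) \frac{1}{5922} = - \frac{10795}{13597} + \left(92 + 2 \cdot 16\right) \frac{1}{5922} = - \frac{10795}{13597} + \left(92 + 32\right) \frac{1}{5922} = - \frac{10795}{13597} + 124 \cdot \frac{1}{5922} = - \frac{10795}{13597} + \frac{62}{2961} = - \frac{31120981}{40260717}$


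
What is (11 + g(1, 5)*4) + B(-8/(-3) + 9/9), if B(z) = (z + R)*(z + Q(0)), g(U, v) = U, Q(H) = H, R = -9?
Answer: -41/9 ≈ -4.5556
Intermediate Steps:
B(z) = z*(-9 + z) (B(z) = (z - 9)*(z + 0) = (-9 + z)*z = z*(-9 + z))
(11 + g(1, 5)*4) + B(-8/(-3) + 9/9) = (11 + 1*4) + (-8/(-3) + 9/9)*(-9 + (-8/(-3) + 9/9)) = (11 + 4) + (-8*(-⅓) + 9*(⅑))*(-9 + (-8*(-⅓) + 9*(⅑))) = 15 + (8/3 + 1)*(-9 + (8/3 + 1)) = 15 + 11*(-9 + 11/3)/3 = 15 + (11/3)*(-16/3) = 15 - 176/9 = -41/9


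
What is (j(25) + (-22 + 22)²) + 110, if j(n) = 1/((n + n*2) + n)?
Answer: 11001/100 ≈ 110.01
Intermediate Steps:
j(n) = 1/(4*n) (j(n) = 1/((n + 2*n) + n) = 1/(3*n + n) = 1/(4*n))
(j(25) + (-22 + 22)²) + 110 = ((¼)/25 + (-22 + 22)²) + 110 = ((¼)*(1/25) + 0²) + 110 = (1/100 + 0) + 110 = 1/100 + 110 = 11001/100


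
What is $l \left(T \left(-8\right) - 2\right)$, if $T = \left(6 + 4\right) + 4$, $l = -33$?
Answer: $3762$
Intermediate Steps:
$T = 14$ ($T = 10 + 4 = 14$)
$l \left(T \left(-8\right) - 2\right) = - 33 \left(14 \left(-8\right) - 2\right) = - 33 \left(-112 - 2\right) = \left(-33\right) \left(-114\right) = 3762$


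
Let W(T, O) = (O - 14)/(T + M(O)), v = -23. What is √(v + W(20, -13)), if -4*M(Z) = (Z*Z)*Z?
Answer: 7*I*√30107/253 ≈ 4.8008*I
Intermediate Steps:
M(Z) = -Z³/4 (M(Z) = -Z*Z*Z/4 = -Z²*Z/4 = -Z³/4)
W(T, O) = (-14 + O)/(T - O³/4) (W(T, O) = (O - 14)/(T - O³/4) = (-14 + O)/(T - O³/4))
√(v + W(20, -13)) = √(-23 + 4*(14 - 1*(-13))/((-13)³ - 4*20)) = √(-23 + 4*(14 + 13)/(-2197 - 80)) = √(-23 + 4*27/(-2277)) = √(-23 + 4*(-1/2277)*27) = √(-23 - 12/253) = √(-5831/253) = 7*I*√30107/253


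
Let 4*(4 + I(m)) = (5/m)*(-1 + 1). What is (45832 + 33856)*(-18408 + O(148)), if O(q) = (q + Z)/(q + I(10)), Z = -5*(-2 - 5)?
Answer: -8800772603/6 ≈ -1.4668e+9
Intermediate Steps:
Z = 35 (Z = -5*(-7) = 35)
I(m) = -4 (I(m) = -4 + ((5/m)*(-1 + 1))/4 = -4 + ((5/m)*0)/4 = -4 + (1/4)*0 = -4 + 0 = -4)
O(q) = (35 + q)/(-4 + q) (O(q) = (q + 35)/(q - 4) = (35 + q)/(-4 + q))
(45832 + 33856)*(-18408 + O(148)) = (45832 + 33856)*(-18408 + (35 + 148)/(-4 + 148)) = 79688*(-18408 + 183/144) = 79688*(-18408 + (1/144)*183) = 79688*(-18408 + 61/48) = 79688*(-883523/48) = -8800772603/6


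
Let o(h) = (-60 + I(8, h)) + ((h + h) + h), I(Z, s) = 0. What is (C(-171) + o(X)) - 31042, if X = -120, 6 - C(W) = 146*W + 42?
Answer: -6532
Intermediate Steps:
C(W) = -36 - 146*W (C(W) = 6 - (146*W + 42) = 6 - (42 + 146*W) = 6 + (-42 - 146*W) = -36 - 146*W)
o(h) = -60 + 3*h (o(h) = (-60 + 0) + ((h + h) + h) = -60 + (2*h + h) = -60 + 3*h)
(C(-171) + o(X)) - 31042 = ((-36 - 146*(-171)) + (-60 + 3*(-120))) - 31042 = ((-36 + 24966) + (-60 - 360)) - 31042 = (24930 - 420) - 31042 = 24510 - 31042 = -6532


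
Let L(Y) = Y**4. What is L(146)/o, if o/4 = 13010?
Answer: 56796482/6505 ≈ 8731.2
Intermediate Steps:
o = 52040 (o = 4*13010 = 52040)
L(146)/o = 146**4/52040 = 454371856*(1/52040) = 56796482/6505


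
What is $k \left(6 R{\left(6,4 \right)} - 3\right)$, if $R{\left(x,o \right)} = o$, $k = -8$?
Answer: $-168$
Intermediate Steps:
$k \left(6 R{\left(6,4 \right)} - 3\right) = - 8 \left(6 \cdot 4 - 3\right) = - 8 \left(24 - 3\right) = \left(-8\right) 21 = -168$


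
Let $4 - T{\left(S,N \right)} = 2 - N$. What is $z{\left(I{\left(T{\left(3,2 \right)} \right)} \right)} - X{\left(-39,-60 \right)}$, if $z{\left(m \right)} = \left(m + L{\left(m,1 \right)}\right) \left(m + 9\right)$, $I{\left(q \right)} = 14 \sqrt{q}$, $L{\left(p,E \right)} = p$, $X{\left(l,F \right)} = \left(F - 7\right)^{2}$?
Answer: $-2417$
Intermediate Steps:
$X{\left(l,F \right)} = \left(-7 + F\right)^{2}$
$T{\left(S,N \right)} = 2 + N$ ($T{\left(S,N \right)} = 4 - \left(2 - N\right) = 4 + \left(-2 + N\right) = 2 + N$)
$z{\left(m \right)} = 2 m \left(9 + m\right)$ ($z{\left(m \right)} = \left(m + m\right) \left(m + 9\right) = 2 m \left(9 + m\right)$)
$z{\left(I{\left(T{\left(3,2 \right)} \right)} \right)} - X{\left(-39,-60 \right)} = 2 \cdot 14 \sqrt{2 + 2} \left(9 + 14 \sqrt{2 + 2}\right) - \left(-7 - 60\right)^{2} = 2 \cdot 14 \sqrt{4} \left(9 + 14 \sqrt{4}\right) - \left(-67\right)^{2} = 2 \cdot 14 \cdot 2 \left(9 + 14 \cdot 2\right) - 4489 = 2 \cdot 28 \left(9 + 28\right) - 4489 = 2 \cdot 28 \cdot 37 - 4489 = 2072 - 4489 = -2417$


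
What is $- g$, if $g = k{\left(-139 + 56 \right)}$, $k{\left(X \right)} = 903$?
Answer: $-903$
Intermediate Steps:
$g = 903$
$- g = \left(-1\right) 903 = -903$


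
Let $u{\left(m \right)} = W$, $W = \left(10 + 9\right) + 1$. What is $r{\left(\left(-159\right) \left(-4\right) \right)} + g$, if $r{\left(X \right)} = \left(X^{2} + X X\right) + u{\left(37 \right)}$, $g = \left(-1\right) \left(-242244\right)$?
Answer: $1051256$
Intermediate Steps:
$g = 242244$
$W = 20$ ($W = 19 + 1 = 20$)
$u{\left(m \right)} = 20$
$r{\left(X \right)} = 20 + 2 X^{2}$ ($r{\left(X \right)} = \left(X^{2} + X X\right) + 20 = \left(X^{2} + X^{2}\right) + 20 = 2 X^{2} + 20 = 20 + 2 X^{2}$)
$r{\left(\left(-159\right) \left(-4\right) \right)} + g = \left(20 + 2 \left(\left(-159\right) \left(-4\right)\right)^{2}\right) + 242244 = \left(20 + 2 \cdot 636^{2}\right) + 242244 = \left(20 + 2 \cdot 404496\right) + 242244 = \left(20 + 808992\right) + 242244 = 809012 + 242244 = 1051256$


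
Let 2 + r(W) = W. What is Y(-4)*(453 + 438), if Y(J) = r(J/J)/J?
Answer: 891/4 ≈ 222.75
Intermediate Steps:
r(W) = -2 + W
Y(J) = -1/J (Y(J) = (-2 + J/J)/J = (-2 + 1)/J = -1/J)
Y(-4)*(453 + 438) = (-1/(-4))*(453 + 438) = -1*(-¼)*891 = (¼)*891 = 891/4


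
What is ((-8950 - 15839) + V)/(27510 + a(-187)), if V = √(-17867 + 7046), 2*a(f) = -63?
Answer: -16526/18319 + 2*I*√10821/54957 ≈ -0.90212 + 0.0037857*I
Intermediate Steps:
a(f) = -63/2 (a(f) = (½)*(-63) = -63/2)
V = I*√10821 (V = √(-10821) = I*√10821 ≈ 104.02*I)
((-8950 - 15839) + V)/(27510 + a(-187)) = ((-8950 - 15839) + I*√10821)/(27510 - 63/2) = (-24789 + I*√10821)/(54957/2) = (-24789 + I*√10821)*(2/54957) = -16526/18319 + 2*I*√10821/54957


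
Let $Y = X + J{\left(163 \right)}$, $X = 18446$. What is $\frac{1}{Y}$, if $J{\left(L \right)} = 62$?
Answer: $\frac{1}{18508} \approx 5.4031 \cdot 10^{-5}$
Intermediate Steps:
$Y = 18508$ ($Y = 18446 + 62 = 18508$)
$\frac{1}{Y} = \frac{1}{18508}$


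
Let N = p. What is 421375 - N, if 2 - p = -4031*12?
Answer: 373001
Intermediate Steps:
p = 48374 (p = 2 - (-4031)*12 = 2 - 1*(-48372) = 2 + 48372 = 48374)
N = 48374
421375 - N = 421375 - 1*48374 = 421375 - 48374 = 373001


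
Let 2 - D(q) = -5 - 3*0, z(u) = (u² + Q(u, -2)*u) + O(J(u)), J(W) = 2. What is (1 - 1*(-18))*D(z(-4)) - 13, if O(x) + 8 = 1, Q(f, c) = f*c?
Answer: 120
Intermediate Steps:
Q(f, c) = c*f
O(x) = -7 (O(x) = -8 + 1 = -7)
z(u) = -7 - u² (z(u) = (u² + (-2*u)*u) - 7 = (u² - 2*u²) - 7 = -u² - 7 = -7 - u²)
D(q) = 7 (D(q) = 2 - (-5 - 3*0) = 2 - (-5 + 0) = 2 - 1*(-5) = 2 + 5 = 7)
(1 - 1*(-18))*D(z(-4)) - 13 = (1 - 1*(-18))*7 - 13 = (1 + 18)*7 - 13 = 19*7 - 13 = 133 - 13 = 120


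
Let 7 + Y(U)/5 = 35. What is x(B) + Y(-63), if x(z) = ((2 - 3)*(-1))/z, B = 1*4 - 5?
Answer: 139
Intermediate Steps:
Y(U) = 140 (Y(U) = -35 + 5*35 = -35 + 175 = 140)
B = -1 (B = 4 - 5 = -1)
x(z) = 1/z (x(z) = (-1*(-1))/z = 1/z)
x(B) + Y(-63) = 1/(-1) + 140 = -1 + 140 = 139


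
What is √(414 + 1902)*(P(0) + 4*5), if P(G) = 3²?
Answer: 58*√579 ≈ 1395.6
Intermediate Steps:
P(G) = 9
√(414 + 1902)*(P(0) + 4*5) = √(414 + 1902)*(9 + 4*5) = √2316*(9 + 20) = (2*√579)*29 = 58*√579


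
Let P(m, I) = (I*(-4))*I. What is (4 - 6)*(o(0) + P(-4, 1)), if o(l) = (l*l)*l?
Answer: 8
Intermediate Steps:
P(m, I) = -4*I² (P(m, I) = (-4*I)*I = -4*I²)
o(l) = l³ (o(l) = l²*l = l³)
(4 - 6)*(o(0) + P(-4, 1)) = (4 - 6)*(0³ - 4*1²) = -2*(0 - 4*1) = -2*(0 - 4) = -2*(-4) = 8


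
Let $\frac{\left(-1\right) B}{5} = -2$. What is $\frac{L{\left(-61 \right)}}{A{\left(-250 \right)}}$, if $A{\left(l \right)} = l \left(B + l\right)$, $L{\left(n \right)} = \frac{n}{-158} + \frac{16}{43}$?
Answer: $\frac{1717}{135880000} \approx 1.2636 \cdot 10^{-5}$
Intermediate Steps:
$B = 10$ ($B = \left(-5\right) \left(-2\right) = 10$)
$L{\left(n \right)} = \frac{16}{43} - \frac{n}{158}$ ($L{\left(n \right)} = n \left(- \frac{1}{158}\right) + 16 \cdot \frac{1}{43} = - \frac{n}{158} + \frac{16}{43} = \frac{16}{43} - \frac{n}{158}$)
$A{\left(l \right)} = l \left(10 + l\right)$
$\frac{L{\left(-61 \right)}}{A{\left(-250 \right)}} = \frac{\frac{16}{43} - - \frac{61}{158}}{\left(-250\right) \left(10 - 250\right)} = \frac{\frac{16}{43} + \frac{61}{158}}{\left(-250\right) \left(-240\right)} = \frac{5151}{6794 \cdot 60000} = \frac{5151}{6794} \cdot \frac{1}{60000} = \frac{1717}{135880000}$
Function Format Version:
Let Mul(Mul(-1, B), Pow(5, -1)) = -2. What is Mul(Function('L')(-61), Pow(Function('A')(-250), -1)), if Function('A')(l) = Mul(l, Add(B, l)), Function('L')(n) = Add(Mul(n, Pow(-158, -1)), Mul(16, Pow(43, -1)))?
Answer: Rational(1717, 135880000) ≈ 1.2636e-5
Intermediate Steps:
B = 10 (B = Mul(-5, -2) = 10)
Function('L')(n) = Add(Rational(16, 43), Mul(Rational(-1, 158), n)) (Function('L')(n) = Add(Mul(n, Rational(-1, 158)), Mul(16, Rational(1, 43))) = Add(Mul(Rational(-1, 158), n), Rational(16, 43)) = Add(Rational(16, 43), Mul(Rational(-1, 158), n)))
Function('A')(l) = Mul(l, Add(10, l))
Mul(Function('L')(-61), Pow(Function('A')(-250), -1)) = Mul(Add(Rational(16, 43), Mul(Rational(-1, 158), -61)), Pow(Mul(-250, Add(10, -250)), -1)) = Mul(Add(Rational(16, 43), Rational(61, 158)), Pow(Mul(-250, -240), -1)) = Mul(Rational(5151, 6794), Pow(60000, -1)) = Mul(Rational(5151, 6794), Rational(1, 60000)) = Rational(1717, 135880000)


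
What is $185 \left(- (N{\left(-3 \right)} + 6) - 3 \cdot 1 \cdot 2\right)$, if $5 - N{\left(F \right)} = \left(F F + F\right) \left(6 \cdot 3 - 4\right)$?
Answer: $12395$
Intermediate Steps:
$N{\left(F \right)} = 5 - 14 F - 14 F^{2}$ ($N{\left(F \right)} = 5 - \left(F F + F\right) \left(6 \cdot 3 - 4\right) = 5 - \left(F^{2} + F\right) \left(18 - 4\right) = 5 - \left(F + F^{2}\right) 14 = 5 - \left(14 F + 14 F^{2}\right) = 5 - 14 F - 14 F^{2}$)
$185 \left(- (N{\left(-3 \right)} + 6) - 3 \cdot 1 \cdot 2\right) = 185 \left(- (\left(5 - -42 - 14 \left(-3\right)^{2}\right) + 6) - 3 \cdot 1 \cdot 2\right) = 185 \left(- (\left(5 + 42 - 126\right) + 6) - 6\right) = 185 \left(- (-79 + 6) - 6\right) = 185 \left(\left(-1\right) \left(-73\right) - 6\right) = 185 \left(73 - 6\right) = 185 \cdot 67 = 12395$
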